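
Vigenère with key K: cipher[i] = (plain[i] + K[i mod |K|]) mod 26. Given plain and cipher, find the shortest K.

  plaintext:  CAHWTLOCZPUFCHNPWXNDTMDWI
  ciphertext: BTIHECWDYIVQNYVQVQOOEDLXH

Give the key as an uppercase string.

  i= 0: B-C = 25 → Z
  i= 1: T-A = 19 → T
  i= 2: I-H =  1 → B
  i= 3: H-W = 11 → L
  i= 4: E-T = 11 → L
  i= 5: C-L = 17 → R
  i= 6: W-O =  8 → I
  i= 7: D-C =  1 → B
  i= 8: Y-Z = 25 → Z
  i= 9: I-P = 19 → T
  i=10: V-U =  1 → B
  i=11: Q-F = 11 → L
  i=12: N-C = 11 → L
  i=13: Y-H = 17 → R
  i=14: V-N =  8 → I
  i=15: Q-P =  1 → B
  i=16: V-W = 25 → Z
  i=17: Q-X = 19 → T
  i=18: O-N =  1 → B
  i=19: O-D = 11 → L
  i=20: E-T = 11 → L
  i=21: D-M = 17 → R
  i=22: L-D =  8 → I
  i=23: X-W =  1 → B
  i=24: H-I = 25 → Z
  shifts repeat with period 8: ZTBLLRIB

ZTBLLRIB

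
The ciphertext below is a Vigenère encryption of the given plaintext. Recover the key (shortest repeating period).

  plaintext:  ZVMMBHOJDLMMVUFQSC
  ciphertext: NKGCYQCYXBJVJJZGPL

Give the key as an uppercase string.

OPUQXJ

  i= 0: N-Z = 14 → O
  i= 1: K-V = 15 → P
  i= 2: G-M = 20 → U
  i= 3: C-M = 16 → Q
  i= 4: Y-B = 23 → X
  i= 5: Q-H =  9 → J
  i= 6: C-O = 14 → O
  i= 7: Y-J = 15 → P
  i= 8: X-D = 20 → U
  i= 9: B-L = 16 → Q
  i=10: J-M = 23 → X
  i=11: V-M =  9 → J
  i=12: J-V = 14 → O
  i=13: J-U = 15 → P
  i=14: Z-F = 20 → U
  i=15: G-Q = 16 → Q
  i=16: P-S = 23 → X
  i=17: L-C =  9 → J
  shifts repeat with period 6: OPUQXJ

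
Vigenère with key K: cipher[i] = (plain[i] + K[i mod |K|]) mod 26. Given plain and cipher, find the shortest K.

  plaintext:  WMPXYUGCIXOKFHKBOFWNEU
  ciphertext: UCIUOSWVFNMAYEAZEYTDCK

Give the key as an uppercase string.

YQTXQ

  i= 0: U-W = 24 → Y
  i= 1: C-M = 16 → Q
  i= 2: I-P = 19 → T
  i= 3: U-X = 23 → X
  i= 4: O-Y = 16 → Q
  i= 5: S-U = 24 → Y
  i= 6: W-G = 16 → Q
  i= 7: V-C = 19 → T
  i= 8: F-I = 23 → X
  i= 9: N-X = 16 → Q
  i=10: M-O = 24 → Y
  i=11: A-K = 16 → Q
  i=12: Y-F = 19 → T
  i=13: E-H = 23 → X
  i=14: A-K = 16 → Q
  i=15: Z-B = 24 → Y
  i=16: E-O = 16 → Q
  i=17: Y-F = 19 → T
  i=18: T-W = 23 → X
  i=19: D-N = 16 → Q
  i=20: C-E = 24 → Y
  i=21: K-U = 16 → Q
  shifts repeat with period 5: YQTXQ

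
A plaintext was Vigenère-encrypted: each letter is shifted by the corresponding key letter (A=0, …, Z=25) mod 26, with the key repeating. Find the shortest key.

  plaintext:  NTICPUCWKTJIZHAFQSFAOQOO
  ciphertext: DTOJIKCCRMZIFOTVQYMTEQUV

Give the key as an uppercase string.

QAGHT

  i= 0: D-N = 16 → Q
  i= 1: T-T =  0 → A
  i= 2: O-I =  6 → G
  i= 3: J-C =  7 → H
  i= 4: I-P = 19 → T
  i= 5: K-U = 16 → Q
  i= 6: C-C =  0 → A
  i= 7: C-W =  6 → G
  i= 8: R-K =  7 → H
  i= 9: M-T = 19 → T
  i=10: Z-J = 16 → Q
  i=11: I-I =  0 → A
  i=12: F-Z =  6 → G
  i=13: O-H =  7 → H
  i=14: T-A = 19 → T
  i=15: V-F = 16 → Q
  i=16: Q-Q =  0 → A
  i=17: Y-S =  6 → G
  i=18: M-F =  7 → H
  i=19: T-A = 19 → T
  i=20: E-O = 16 → Q
  i=21: Q-Q =  0 → A
  i=22: U-O =  6 → G
  i=23: V-O =  7 → H
  shifts repeat with period 5: QAGHT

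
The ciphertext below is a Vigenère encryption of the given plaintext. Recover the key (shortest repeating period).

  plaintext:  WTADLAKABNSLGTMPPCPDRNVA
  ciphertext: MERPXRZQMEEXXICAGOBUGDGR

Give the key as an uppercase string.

QLRMMRP

  i= 0: M-W = 16 → Q
  i= 1: E-T = 11 → L
  i= 2: R-A = 17 → R
  i= 3: P-D = 12 → M
  i= 4: X-L = 12 → M
  i= 5: R-A = 17 → R
  i= 6: Z-K = 15 → P
  i= 7: Q-A = 16 → Q
  i= 8: M-B = 11 → L
  i= 9: E-N = 17 → R
  i=10: E-S = 12 → M
  i=11: X-L = 12 → M
  i=12: X-G = 17 → R
  i=13: I-T = 15 → P
  i=14: C-M = 16 → Q
  i=15: A-P = 11 → L
  i=16: G-P = 17 → R
  i=17: O-C = 12 → M
  i=18: B-P = 12 → M
  i=19: U-D = 17 → R
  i=20: G-R = 15 → P
  i=21: D-N = 16 → Q
  i=22: G-V = 11 → L
  i=23: R-A = 17 → R
  shifts repeat with period 7: QLRMMRP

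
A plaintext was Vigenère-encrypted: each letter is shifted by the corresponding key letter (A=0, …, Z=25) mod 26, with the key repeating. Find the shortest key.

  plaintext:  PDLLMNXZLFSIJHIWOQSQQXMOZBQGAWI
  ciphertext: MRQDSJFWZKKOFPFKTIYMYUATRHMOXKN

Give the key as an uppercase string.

  i= 0: M-P = 23 → X
  i= 1: R-D = 14 → O
  i= 2: Q-L =  5 → F
  i= 3: D-L = 18 → S
  i= 4: S-M =  6 → G
  i= 5: J-N = 22 → W
  i= 6: F-X =  8 → I
  i= 7: W-Z = 23 → X
  i= 8: Z-L = 14 → O
  i= 9: K-F =  5 → F
  i=10: K-S = 18 → S
  i=11: O-I =  6 → G
  i=12: F-J = 22 → W
  i=13: P-H =  8 → I
  i=14: F-I = 23 → X
  i=15: K-W = 14 → O
  i=16: T-O =  5 → F
  i=17: I-Q = 18 → S
  i=18: Y-S =  6 → G
  i=19: M-Q = 22 → W
  i=20: Y-Q =  8 → I
  i=21: U-X = 23 → X
  i=22: A-M = 14 → O
  i=23: T-O =  5 → F
  i=24: R-Z = 18 → S
  i=25: H-B =  6 → G
  i=26: M-Q = 22 → W
  i=27: O-G =  8 → I
  i=28: X-A = 23 → X
  i=29: K-W = 14 → O
  i=30: N-I =  5 → F
  shifts repeat with period 7: XOFSGWI

XOFSGWI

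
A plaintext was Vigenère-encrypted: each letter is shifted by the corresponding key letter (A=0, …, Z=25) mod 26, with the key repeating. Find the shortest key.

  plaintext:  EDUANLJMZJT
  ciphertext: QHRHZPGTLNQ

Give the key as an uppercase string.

MEXH

  i= 0: Q-E = 12 → M
  i= 1: H-D =  4 → E
  i= 2: R-U = 23 → X
  i= 3: H-A =  7 → H
  i= 4: Z-N = 12 → M
  i= 5: P-L =  4 → E
  i= 6: G-J = 23 → X
  i= 7: T-M =  7 → H
  i= 8: L-Z = 12 → M
  i= 9: N-J =  4 → E
  i=10: Q-T = 23 → X
  shifts repeat with period 4: MEXH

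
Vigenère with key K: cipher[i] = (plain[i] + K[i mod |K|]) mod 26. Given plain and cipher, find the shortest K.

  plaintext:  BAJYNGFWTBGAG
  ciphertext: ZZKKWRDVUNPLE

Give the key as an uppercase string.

  i= 0: Z-B = 24 → Y
  i= 1: Z-A = 25 → Z
  i= 2: K-J =  1 → B
  i= 3: K-Y = 12 → M
  i= 4: W-N =  9 → J
  i= 5: R-G = 11 → L
  i= 6: D-F = 24 → Y
  i= 7: V-W = 25 → Z
  i= 8: U-T =  1 → B
  i= 9: N-B = 12 → M
  i=10: P-G =  9 → J
  i=11: L-A = 11 → L
  i=12: E-G = 24 → Y
  shifts repeat with period 6: YZBMJL

YZBMJL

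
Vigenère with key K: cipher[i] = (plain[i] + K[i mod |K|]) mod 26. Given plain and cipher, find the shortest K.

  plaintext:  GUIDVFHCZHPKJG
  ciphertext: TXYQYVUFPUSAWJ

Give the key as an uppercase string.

NDQ

  i= 0: T-G = 13 → N
  i= 1: X-U =  3 → D
  i= 2: Y-I = 16 → Q
  i= 3: Q-D = 13 → N
  i= 4: Y-V =  3 → D
  i= 5: V-F = 16 → Q
  i= 6: U-H = 13 → N
  i= 7: F-C =  3 → D
  i= 8: P-Z = 16 → Q
  i= 9: U-H = 13 → N
  i=10: S-P =  3 → D
  i=11: A-K = 16 → Q
  i=12: W-J = 13 → N
  i=13: J-G =  3 → D
  shifts repeat with period 3: NDQ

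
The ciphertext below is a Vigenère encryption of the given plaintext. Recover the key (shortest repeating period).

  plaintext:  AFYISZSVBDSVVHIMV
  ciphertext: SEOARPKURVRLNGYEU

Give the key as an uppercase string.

  i= 0: S-A = 18 → S
  i= 1: E-F = 25 → Z
  i= 2: O-Y = 16 → Q
  i= 3: A-I = 18 → S
  i= 4: R-S = 25 → Z
  i= 5: P-Z = 16 → Q
  i= 6: K-S = 18 → S
  i= 7: U-V = 25 → Z
  i= 8: R-B = 16 → Q
  i= 9: V-D = 18 → S
  i=10: R-S = 25 → Z
  i=11: L-V = 16 → Q
  i=12: N-V = 18 → S
  i=13: G-H = 25 → Z
  i=14: Y-I = 16 → Q
  i=15: E-M = 18 → S
  i=16: U-V = 25 → Z
  shifts repeat with period 3: SZQ

SZQ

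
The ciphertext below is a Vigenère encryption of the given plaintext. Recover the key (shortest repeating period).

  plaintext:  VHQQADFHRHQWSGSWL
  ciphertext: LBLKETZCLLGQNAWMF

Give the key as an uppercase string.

  i= 0: L-V = 16 → Q
  i= 1: B-H = 20 → U
  i= 2: L-Q = 21 → V
  i= 3: K-Q = 20 → U
  i= 4: E-A =  4 → E
  i= 5: T-D = 16 → Q
  i= 6: Z-F = 20 → U
  i= 7: C-H = 21 → V
  i= 8: L-R = 20 → U
  i= 9: L-H =  4 → E
  i=10: G-Q = 16 → Q
  i=11: Q-W = 20 → U
  i=12: N-S = 21 → V
  i=13: A-G = 20 → U
  i=14: W-S =  4 → E
  i=15: M-W = 16 → Q
  i=16: F-L = 20 → U
  shifts repeat with period 5: QUVUE

QUVUE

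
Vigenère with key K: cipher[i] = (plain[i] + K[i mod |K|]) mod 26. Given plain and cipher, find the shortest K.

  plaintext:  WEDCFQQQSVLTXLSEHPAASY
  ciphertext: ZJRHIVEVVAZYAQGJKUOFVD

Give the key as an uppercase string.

DFOF

  i= 0: Z-W =  3 → D
  i= 1: J-E =  5 → F
  i= 2: R-D = 14 → O
  i= 3: H-C =  5 → F
  i= 4: I-F =  3 → D
  i= 5: V-Q =  5 → F
  i= 6: E-Q = 14 → O
  i= 7: V-Q =  5 → F
  i= 8: V-S =  3 → D
  i= 9: A-V =  5 → F
  i=10: Z-L = 14 → O
  i=11: Y-T =  5 → F
  i=12: A-X =  3 → D
  i=13: Q-L =  5 → F
  i=14: G-S = 14 → O
  i=15: J-E =  5 → F
  i=16: K-H =  3 → D
  i=17: U-P =  5 → F
  i=18: O-A = 14 → O
  i=19: F-A =  5 → F
  i=20: V-S =  3 → D
  i=21: D-Y =  5 → F
  shifts repeat with period 4: DFOF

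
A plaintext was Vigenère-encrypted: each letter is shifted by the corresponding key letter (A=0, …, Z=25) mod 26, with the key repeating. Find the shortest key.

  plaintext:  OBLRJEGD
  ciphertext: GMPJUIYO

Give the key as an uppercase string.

  i= 0: G-O = 18 → S
  i= 1: M-B = 11 → L
  i= 2: P-L =  4 → E
  i= 3: J-R = 18 → S
  i= 4: U-J = 11 → L
  i= 5: I-E =  4 → E
  i= 6: Y-G = 18 → S
  i= 7: O-D = 11 → L
  shifts repeat with period 3: SLE

SLE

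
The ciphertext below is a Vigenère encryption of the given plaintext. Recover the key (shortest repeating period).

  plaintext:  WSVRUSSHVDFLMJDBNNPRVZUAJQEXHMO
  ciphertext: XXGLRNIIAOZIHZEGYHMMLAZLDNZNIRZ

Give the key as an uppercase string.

  i= 0: X-W =  1 → B
  i= 1: X-S =  5 → F
  i= 2: G-V = 11 → L
  i= 3: L-R = 20 → U
  i= 4: R-U = 23 → X
  i= 5: N-S = 21 → V
  i= 6: I-S = 16 → Q
  i= 7: I-H =  1 → B
  i= 8: A-V =  5 → F
  i= 9: O-D = 11 → L
  i=10: Z-F = 20 → U
  i=11: I-L = 23 → X
  i=12: H-M = 21 → V
  i=13: Z-J = 16 → Q
  i=14: E-D =  1 → B
  i=15: G-B =  5 → F
  i=16: Y-N = 11 → L
  i=17: H-N = 20 → U
  i=18: M-P = 23 → X
  i=19: M-R = 21 → V
  i=20: L-V = 16 → Q
  i=21: A-Z =  1 → B
  i=22: Z-U =  5 → F
  i=23: L-A = 11 → L
  i=24: D-J = 20 → U
  i=25: N-Q = 23 → X
  i=26: Z-E = 21 → V
  i=27: N-X = 16 → Q
  i=28: I-H =  1 → B
  i=29: R-M =  5 → F
  i=30: Z-O = 11 → L
  shifts repeat with period 7: BFLUXVQ

BFLUXVQ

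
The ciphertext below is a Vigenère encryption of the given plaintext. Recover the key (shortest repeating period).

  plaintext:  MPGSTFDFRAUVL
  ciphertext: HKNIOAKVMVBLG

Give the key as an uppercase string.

  i= 0: H-M = 21 → V
  i= 1: K-P = 21 → V
  i= 2: N-G =  7 → H
  i= 3: I-S = 16 → Q
  i= 4: O-T = 21 → V
  i= 5: A-F = 21 → V
  i= 6: K-D =  7 → H
  i= 7: V-F = 16 → Q
  i= 8: M-R = 21 → V
  i= 9: V-A = 21 → V
  i=10: B-U =  7 → H
  i=11: L-V = 16 → Q
  i=12: G-L = 21 → V
  shifts repeat with period 4: VVHQ

VVHQ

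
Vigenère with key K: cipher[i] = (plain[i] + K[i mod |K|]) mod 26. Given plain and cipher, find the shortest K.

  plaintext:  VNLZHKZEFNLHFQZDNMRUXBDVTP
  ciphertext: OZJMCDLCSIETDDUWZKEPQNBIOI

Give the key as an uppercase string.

  i= 0: O-V = 19 → T
  i= 1: Z-N = 12 → M
  i= 2: J-L = 24 → Y
  i= 3: M-Z = 13 → N
  i= 4: C-H = 21 → V
  i= 5: D-K = 19 → T
  i= 6: L-Z = 12 → M
  i= 7: C-E = 24 → Y
  i= 8: S-F = 13 → N
  i= 9: I-N = 21 → V
  i=10: E-L = 19 → T
  i=11: T-H = 12 → M
  i=12: D-F = 24 → Y
  i=13: D-Q = 13 → N
  i=14: U-Z = 21 → V
  i=15: W-D = 19 → T
  i=16: Z-N = 12 → M
  i=17: K-M = 24 → Y
  i=18: E-R = 13 → N
  i=19: P-U = 21 → V
  i=20: Q-X = 19 → T
  i=21: N-B = 12 → M
  i=22: B-D = 24 → Y
  i=23: I-V = 13 → N
  i=24: O-T = 21 → V
  i=25: I-P = 19 → T
  shifts repeat with period 5: TMYNV

TMYNV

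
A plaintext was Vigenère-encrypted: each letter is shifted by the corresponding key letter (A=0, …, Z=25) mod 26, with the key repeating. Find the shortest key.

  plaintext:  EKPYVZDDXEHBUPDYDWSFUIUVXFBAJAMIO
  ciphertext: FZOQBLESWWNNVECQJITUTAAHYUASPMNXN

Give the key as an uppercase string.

  i= 0: F-E =  1 → B
  i= 1: Z-K = 15 → P
  i= 2: O-P = 25 → Z
  i= 3: Q-Y = 18 → S
  i= 4: B-V =  6 → G
  i= 5: L-Z = 12 → M
  i= 6: E-D =  1 → B
  i= 7: S-D = 15 → P
  i= 8: W-X = 25 → Z
  i= 9: W-E = 18 → S
  i=10: N-H =  6 → G
  i=11: N-B = 12 → M
  i=12: V-U =  1 → B
  i=13: E-P = 15 → P
  i=14: C-D = 25 → Z
  i=15: Q-Y = 18 → S
  i=16: J-D =  6 → G
  i=17: I-W = 12 → M
  i=18: T-S =  1 → B
  i=19: U-F = 15 → P
  i=20: T-U = 25 → Z
  i=21: A-I = 18 → S
  i=22: A-U =  6 → G
  i=23: H-V = 12 → M
  i=24: Y-X =  1 → B
  i=25: U-F = 15 → P
  i=26: A-B = 25 → Z
  i=27: S-A = 18 → S
  i=28: P-J =  6 → G
  i=29: M-A = 12 → M
  i=30: N-M =  1 → B
  i=31: X-I = 15 → P
  i=32: N-O = 25 → Z
  shifts repeat with period 6: BPZSGM

BPZSGM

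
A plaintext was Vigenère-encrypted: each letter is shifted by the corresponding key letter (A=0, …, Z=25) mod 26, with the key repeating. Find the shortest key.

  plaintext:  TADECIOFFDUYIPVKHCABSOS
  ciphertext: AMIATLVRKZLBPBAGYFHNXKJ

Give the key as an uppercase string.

  i= 0: A-T =  7 → H
  i= 1: M-A = 12 → M
  i= 2: I-D =  5 → F
  i= 3: A-E = 22 → W
  i= 4: T-C = 17 → R
  i= 5: L-I =  3 → D
  i= 6: V-O =  7 → H
  i= 7: R-F = 12 → M
  i= 8: K-F =  5 → F
  i= 9: Z-D = 22 → W
  i=10: L-U = 17 → R
  i=11: B-Y =  3 → D
  i=12: P-I =  7 → H
  i=13: B-P = 12 → M
  i=14: A-V =  5 → F
  i=15: G-K = 22 → W
  i=16: Y-H = 17 → R
  i=17: F-C =  3 → D
  i=18: H-A =  7 → H
  i=19: N-B = 12 → M
  i=20: X-S =  5 → F
  i=21: K-O = 22 → W
  i=22: J-S = 17 → R
  shifts repeat with period 6: HMFWRD

HMFWRD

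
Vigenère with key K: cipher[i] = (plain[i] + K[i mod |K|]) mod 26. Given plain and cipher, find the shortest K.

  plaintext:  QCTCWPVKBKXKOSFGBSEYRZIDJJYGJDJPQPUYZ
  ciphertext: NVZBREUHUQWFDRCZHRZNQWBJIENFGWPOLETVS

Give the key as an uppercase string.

XTGZVPZ

  i= 0: N-Q = 23 → X
  i= 1: V-C = 19 → T
  i= 2: Z-T =  6 → G
  i= 3: B-C = 25 → Z
  i= 4: R-W = 21 → V
  i= 5: E-P = 15 → P
  i= 6: U-V = 25 → Z
  i= 7: H-K = 23 → X
  i= 8: U-B = 19 → T
  i= 9: Q-K =  6 → G
  i=10: W-X = 25 → Z
  i=11: F-K = 21 → V
  i=12: D-O = 15 → P
  i=13: R-S = 25 → Z
  i=14: C-F = 23 → X
  i=15: Z-G = 19 → T
  i=16: H-B =  6 → G
  i=17: R-S = 25 → Z
  i=18: Z-E = 21 → V
  i=19: N-Y = 15 → P
  i=20: Q-R = 25 → Z
  i=21: W-Z = 23 → X
  i=22: B-I = 19 → T
  i=23: J-D =  6 → G
  i=24: I-J = 25 → Z
  i=25: E-J = 21 → V
  i=26: N-Y = 15 → P
  i=27: F-G = 25 → Z
  i=28: G-J = 23 → X
  i=29: W-D = 19 → T
  i=30: P-J =  6 → G
  i=31: O-P = 25 → Z
  i=32: L-Q = 21 → V
  i=33: E-P = 15 → P
  i=34: T-U = 25 → Z
  i=35: V-Y = 23 → X
  i=36: S-Z = 19 → T
  shifts repeat with period 7: XTGZVPZ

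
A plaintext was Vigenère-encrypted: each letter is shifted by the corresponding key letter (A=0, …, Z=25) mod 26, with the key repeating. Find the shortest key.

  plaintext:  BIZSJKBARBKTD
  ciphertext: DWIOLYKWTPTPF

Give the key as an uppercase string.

COJW

  i= 0: D-B =  2 → C
  i= 1: W-I = 14 → O
  i= 2: I-Z =  9 → J
  i= 3: O-S = 22 → W
  i= 4: L-J =  2 → C
  i= 5: Y-K = 14 → O
  i= 6: K-B =  9 → J
  i= 7: W-A = 22 → W
  i= 8: T-R =  2 → C
  i= 9: P-B = 14 → O
  i=10: T-K =  9 → J
  i=11: P-T = 22 → W
  i=12: F-D =  2 → C
  shifts repeat with period 4: COJW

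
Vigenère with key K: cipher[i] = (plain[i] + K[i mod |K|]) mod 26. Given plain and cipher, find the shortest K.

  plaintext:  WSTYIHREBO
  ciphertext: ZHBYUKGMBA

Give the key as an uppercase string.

  i= 0: Z-W =  3 → D
  i= 1: H-S = 15 → P
  i= 2: B-T =  8 → I
  i= 3: Y-Y =  0 → A
  i= 4: U-I = 12 → M
  i= 5: K-H =  3 → D
  i= 6: G-R = 15 → P
  i= 7: M-E =  8 → I
  i= 8: B-B =  0 → A
  i= 9: A-O = 12 → M
  shifts repeat with period 5: DPIAM

DPIAM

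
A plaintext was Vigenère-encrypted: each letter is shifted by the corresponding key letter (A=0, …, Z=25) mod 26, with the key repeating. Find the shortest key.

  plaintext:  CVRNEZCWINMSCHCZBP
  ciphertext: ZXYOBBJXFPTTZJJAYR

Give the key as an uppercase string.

  i= 0: Z-C = 23 → X
  i= 1: X-V =  2 → C
  i= 2: Y-R =  7 → H
  i= 3: O-N =  1 → B
  i= 4: B-E = 23 → X
  i= 5: B-Z =  2 → C
  i= 6: J-C =  7 → H
  i= 7: X-W =  1 → B
  i= 8: F-I = 23 → X
  i= 9: P-N =  2 → C
  i=10: T-M =  7 → H
  i=11: T-S =  1 → B
  i=12: Z-C = 23 → X
  i=13: J-H =  2 → C
  i=14: J-C =  7 → H
  i=15: A-Z =  1 → B
  i=16: Y-B = 23 → X
  i=17: R-P =  2 → C
  shifts repeat with period 4: XCHB

XCHB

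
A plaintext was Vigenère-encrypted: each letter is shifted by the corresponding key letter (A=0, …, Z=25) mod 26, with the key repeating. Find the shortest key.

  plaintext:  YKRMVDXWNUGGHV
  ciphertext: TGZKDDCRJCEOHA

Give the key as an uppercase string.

VWIYIAF

  i= 0: T-Y = 21 → V
  i= 1: G-K = 22 → W
  i= 2: Z-R =  8 → I
  i= 3: K-M = 24 → Y
  i= 4: D-V =  8 → I
  i= 5: D-D =  0 → A
  i= 6: C-X =  5 → F
  i= 7: R-W = 21 → V
  i= 8: J-N = 22 → W
  i= 9: C-U =  8 → I
  i=10: E-G = 24 → Y
  i=11: O-G =  8 → I
  i=12: H-H =  0 → A
  i=13: A-V =  5 → F
  shifts repeat with period 7: VWIYIAF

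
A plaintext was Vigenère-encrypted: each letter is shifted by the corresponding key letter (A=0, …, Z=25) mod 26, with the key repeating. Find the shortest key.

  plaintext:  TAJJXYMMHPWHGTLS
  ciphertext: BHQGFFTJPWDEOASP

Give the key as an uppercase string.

IHHX

  i= 0: B-T =  8 → I
  i= 1: H-A =  7 → H
  i= 2: Q-J =  7 → H
  i= 3: G-J = 23 → X
  i= 4: F-X =  8 → I
  i= 5: F-Y =  7 → H
  i= 6: T-M =  7 → H
  i= 7: J-M = 23 → X
  i= 8: P-H =  8 → I
  i= 9: W-P =  7 → H
  i=10: D-W =  7 → H
  i=11: E-H = 23 → X
  i=12: O-G =  8 → I
  i=13: A-T =  7 → H
  i=14: S-L =  7 → H
  i=15: P-S = 23 → X
  shifts repeat with period 4: IHHX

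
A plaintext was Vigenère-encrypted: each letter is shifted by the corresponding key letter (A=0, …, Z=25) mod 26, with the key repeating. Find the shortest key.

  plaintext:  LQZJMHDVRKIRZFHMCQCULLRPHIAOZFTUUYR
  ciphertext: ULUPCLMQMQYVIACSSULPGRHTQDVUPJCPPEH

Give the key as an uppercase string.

  i= 0: U-L =  9 → J
  i= 1: L-Q = 21 → V
  i= 2: U-Z = 21 → V
  i= 3: P-J =  6 → G
  i= 4: C-M = 16 → Q
  i= 5: L-H =  4 → E
  i= 6: M-D =  9 → J
  i= 7: Q-V = 21 → V
  i= 8: M-R = 21 → V
  i= 9: Q-K =  6 → G
  i=10: Y-I = 16 → Q
  i=11: V-R =  4 → E
  i=12: I-Z =  9 → J
  i=13: A-F = 21 → V
  i=14: C-H = 21 → V
  i=15: S-M =  6 → G
  i=16: S-C = 16 → Q
  i=17: U-Q =  4 → E
  i=18: L-C =  9 → J
  i=19: P-U = 21 → V
  i=20: G-L = 21 → V
  i=21: R-L =  6 → G
  i=22: H-R = 16 → Q
  i=23: T-P =  4 → E
  i=24: Q-H =  9 → J
  i=25: D-I = 21 → V
  i=26: V-A = 21 → V
  i=27: U-O =  6 → G
  i=28: P-Z = 16 → Q
  i=29: J-F =  4 → E
  i=30: C-T =  9 → J
  i=31: P-U = 21 → V
  i=32: P-U = 21 → V
  i=33: E-Y =  6 → G
  i=34: H-R = 16 → Q
  shifts repeat with period 6: JVVGQE

JVVGQE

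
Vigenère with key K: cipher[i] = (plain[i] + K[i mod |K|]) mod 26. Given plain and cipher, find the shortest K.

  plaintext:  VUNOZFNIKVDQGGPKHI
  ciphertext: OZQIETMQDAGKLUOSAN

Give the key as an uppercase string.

  i= 0: O-V = 19 → T
  i= 1: Z-U =  5 → F
  i= 2: Q-N =  3 → D
  i= 3: I-O = 20 → U
  i= 4: E-Z =  5 → F
  i= 5: T-F = 14 → O
  i= 6: M-N = 25 → Z
  i= 7: Q-I =  8 → I
  i= 8: D-K = 19 → T
  i= 9: A-V =  5 → F
  i=10: G-D =  3 → D
  i=11: K-Q = 20 → U
  i=12: L-G =  5 → F
  i=13: U-G = 14 → O
  i=14: O-P = 25 → Z
  i=15: S-K =  8 → I
  i=16: A-H = 19 → T
  i=17: N-I =  5 → F
  shifts repeat with period 8: TFDUFOZI

TFDUFOZI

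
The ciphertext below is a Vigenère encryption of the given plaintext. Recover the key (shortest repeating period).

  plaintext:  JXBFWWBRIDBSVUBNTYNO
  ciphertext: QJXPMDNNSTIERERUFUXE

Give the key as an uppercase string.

HMWKQ

  i= 0: Q-J =  7 → H
  i= 1: J-X = 12 → M
  i= 2: X-B = 22 → W
  i= 3: P-F = 10 → K
  i= 4: M-W = 16 → Q
  i= 5: D-W =  7 → H
  i= 6: N-B = 12 → M
  i= 7: N-R = 22 → W
  i= 8: S-I = 10 → K
  i= 9: T-D = 16 → Q
  i=10: I-B =  7 → H
  i=11: E-S = 12 → M
  i=12: R-V = 22 → W
  i=13: E-U = 10 → K
  i=14: R-B = 16 → Q
  i=15: U-N =  7 → H
  i=16: F-T = 12 → M
  i=17: U-Y = 22 → W
  i=18: X-N = 10 → K
  i=19: E-O = 16 → Q
  shifts repeat with period 5: HMWKQ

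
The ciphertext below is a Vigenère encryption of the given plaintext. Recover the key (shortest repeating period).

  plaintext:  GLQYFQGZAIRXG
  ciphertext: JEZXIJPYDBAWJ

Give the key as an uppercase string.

DTJZ

  i= 0: J-G =  3 → D
  i= 1: E-L = 19 → T
  i= 2: Z-Q =  9 → J
  i= 3: X-Y = 25 → Z
  i= 4: I-F =  3 → D
  i= 5: J-Q = 19 → T
  i= 6: P-G =  9 → J
  i= 7: Y-Z = 25 → Z
  i= 8: D-A =  3 → D
  i= 9: B-I = 19 → T
  i=10: A-R =  9 → J
  i=11: W-X = 25 → Z
  i=12: J-G =  3 → D
  shifts repeat with period 4: DTJZ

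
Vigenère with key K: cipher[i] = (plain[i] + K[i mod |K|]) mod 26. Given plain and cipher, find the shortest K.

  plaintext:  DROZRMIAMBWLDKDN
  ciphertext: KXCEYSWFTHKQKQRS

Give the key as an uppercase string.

  i= 0: K-D =  7 → H
  i= 1: X-R =  6 → G
  i= 2: C-O = 14 → O
  i= 3: E-Z =  5 → F
  i= 4: Y-R =  7 → H
  i= 5: S-M =  6 → G
  i= 6: W-I = 14 → O
  i= 7: F-A =  5 → F
  i= 8: T-M =  7 → H
  i= 9: H-B =  6 → G
  i=10: K-W = 14 → O
  i=11: Q-L =  5 → F
  i=12: K-D =  7 → H
  i=13: Q-K =  6 → G
  i=14: R-D = 14 → O
  i=15: S-N =  5 → F
  shifts repeat with period 4: HGOF

HGOF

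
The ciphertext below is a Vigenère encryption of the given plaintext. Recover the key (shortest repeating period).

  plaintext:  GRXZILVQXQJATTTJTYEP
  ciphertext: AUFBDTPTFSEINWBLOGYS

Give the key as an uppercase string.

UDICVI

  i= 0: A-G = 20 → U
  i= 1: U-R =  3 → D
  i= 2: F-X =  8 → I
  i= 3: B-Z =  2 → C
  i= 4: D-I = 21 → V
  i= 5: T-L =  8 → I
  i= 6: P-V = 20 → U
  i= 7: T-Q =  3 → D
  i= 8: F-X =  8 → I
  i= 9: S-Q =  2 → C
  i=10: E-J = 21 → V
  i=11: I-A =  8 → I
  i=12: N-T = 20 → U
  i=13: W-T =  3 → D
  i=14: B-T =  8 → I
  i=15: L-J =  2 → C
  i=16: O-T = 21 → V
  i=17: G-Y =  8 → I
  i=18: Y-E = 20 → U
  i=19: S-P =  3 → D
  shifts repeat with period 6: UDICVI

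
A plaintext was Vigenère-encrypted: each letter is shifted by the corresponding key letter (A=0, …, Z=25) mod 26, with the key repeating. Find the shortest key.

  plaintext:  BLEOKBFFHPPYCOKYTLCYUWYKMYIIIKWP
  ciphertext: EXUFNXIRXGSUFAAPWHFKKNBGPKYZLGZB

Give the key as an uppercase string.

DMQRDW

  i= 0: E-B =  3 → D
  i= 1: X-L = 12 → M
  i= 2: U-E = 16 → Q
  i= 3: F-O = 17 → R
  i= 4: N-K =  3 → D
  i= 5: X-B = 22 → W
  i= 6: I-F =  3 → D
  i= 7: R-F = 12 → M
  i= 8: X-H = 16 → Q
  i= 9: G-P = 17 → R
  i=10: S-P =  3 → D
  i=11: U-Y = 22 → W
  i=12: F-C =  3 → D
  i=13: A-O = 12 → M
  i=14: A-K = 16 → Q
  i=15: P-Y = 17 → R
  i=16: W-T =  3 → D
  i=17: H-L = 22 → W
  i=18: F-C =  3 → D
  i=19: K-Y = 12 → M
  i=20: K-U = 16 → Q
  i=21: N-W = 17 → R
  i=22: B-Y =  3 → D
  i=23: G-K = 22 → W
  i=24: P-M =  3 → D
  i=25: K-Y = 12 → M
  i=26: Y-I = 16 → Q
  i=27: Z-I = 17 → R
  i=28: L-I =  3 → D
  i=29: G-K = 22 → W
  i=30: Z-W =  3 → D
  i=31: B-P = 12 → M
  shifts repeat with period 6: DMQRDW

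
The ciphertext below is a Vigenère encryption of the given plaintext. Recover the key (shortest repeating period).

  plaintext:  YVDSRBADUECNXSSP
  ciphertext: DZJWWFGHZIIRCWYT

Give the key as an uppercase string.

  i= 0: D-Y =  5 → F
  i= 1: Z-V =  4 → E
  i= 2: J-D =  6 → G
  i= 3: W-S =  4 → E
  i= 4: W-R =  5 → F
  i= 5: F-B =  4 → E
  i= 6: G-A =  6 → G
  i= 7: H-D =  4 → E
  i= 8: Z-U =  5 → F
  i= 9: I-E =  4 → E
  i=10: I-C =  6 → G
  i=11: R-N =  4 → E
  i=12: C-X =  5 → F
  i=13: W-S =  4 → E
  i=14: Y-S =  6 → G
  i=15: T-P =  4 → E
  shifts repeat with period 4: FEGE

FEGE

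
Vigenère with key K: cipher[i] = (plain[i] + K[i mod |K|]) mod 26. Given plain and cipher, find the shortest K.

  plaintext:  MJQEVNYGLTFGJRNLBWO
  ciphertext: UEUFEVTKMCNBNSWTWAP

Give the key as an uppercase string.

IVEBJ

  i= 0: U-M =  8 → I
  i= 1: E-J = 21 → V
  i= 2: U-Q =  4 → E
  i= 3: F-E =  1 → B
  i= 4: E-V =  9 → J
  i= 5: V-N =  8 → I
  i= 6: T-Y = 21 → V
  i= 7: K-G =  4 → E
  i= 8: M-L =  1 → B
  i= 9: C-T =  9 → J
  i=10: N-F =  8 → I
  i=11: B-G = 21 → V
  i=12: N-J =  4 → E
  i=13: S-R =  1 → B
  i=14: W-N =  9 → J
  i=15: T-L =  8 → I
  i=16: W-B = 21 → V
  i=17: A-W =  4 → E
  i=18: P-O =  1 → B
  shifts repeat with period 5: IVEBJ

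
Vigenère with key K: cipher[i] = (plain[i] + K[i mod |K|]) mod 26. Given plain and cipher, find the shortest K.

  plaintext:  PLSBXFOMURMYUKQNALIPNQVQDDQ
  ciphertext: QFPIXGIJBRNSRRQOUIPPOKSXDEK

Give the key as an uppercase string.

BUXHA

  i= 0: Q-P =  1 → B
  i= 1: F-L = 20 → U
  i= 2: P-S = 23 → X
  i= 3: I-B =  7 → H
  i= 4: X-X =  0 → A
  i= 5: G-F =  1 → B
  i= 6: I-O = 20 → U
  i= 7: J-M = 23 → X
  i= 8: B-U =  7 → H
  i= 9: R-R =  0 → A
  i=10: N-M =  1 → B
  i=11: S-Y = 20 → U
  i=12: R-U = 23 → X
  i=13: R-K =  7 → H
  i=14: Q-Q =  0 → A
  i=15: O-N =  1 → B
  i=16: U-A = 20 → U
  i=17: I-L = 23 → X
  i=18: P-I =  7 → H
  i=19: P-P =  0 → A
  i=20: O-N =  1 → B
  i=21: K-Q = 20 → U
  i=22: S-V = 23 → X
  i=23: X-Q =  7 → H
  i=24: D-D =  0 → A
  i=25: E-D =  1 → B
  i=26: K-Q = 20 → U
  shifts repeat with period 5: BUXHA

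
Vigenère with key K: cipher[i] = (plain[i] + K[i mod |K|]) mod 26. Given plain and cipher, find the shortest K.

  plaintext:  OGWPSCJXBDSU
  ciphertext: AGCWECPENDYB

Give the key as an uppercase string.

MAGH

  i= 0: A-O = 12 → M
  i= 1: G-G =  0 → A
  i= 2: C-W =  6 → G
  i= 3: W-P =  7 → H
  i= 4: E-S = 12 → M
  i= 5: C-C =  0 → A
  i= 6: P-J =  6 → G
  i= 7: E-X =  7 → H
  i= 8: N-B = 12 → M
  i= 9: D-D =  0 → A
  i=10: Y-S =  6 → G
  i=11: B-U =  7 → H
  shifts repeat with period 4: MAGH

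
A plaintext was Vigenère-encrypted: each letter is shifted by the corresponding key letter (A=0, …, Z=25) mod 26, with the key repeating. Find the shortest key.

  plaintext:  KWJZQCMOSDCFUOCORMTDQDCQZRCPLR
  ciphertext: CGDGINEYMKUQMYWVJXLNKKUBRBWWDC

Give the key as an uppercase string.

SKUHSL

  i= 0: C-K = 18 → S
  i= 1: G-W = 10 → K
  i= 2: D-J = 20 → U
  i= 3: G-Z =  7 → H
  i= 4: I-Q = 18 → S
  i= 5: N-C = 11 → L
  i= 6: E-M = 18 → S
  i= 7: Y-O = 10 → K
  i= 8: M-S = 20 → U
  i= 9: K-D =  7 → H
  i=10: U-C = 18 → S
  i=11: Q-F = 11 → L
  i=12: M-U = 18 → S
  i=13: Y-O = 10 → K
  i=14: W-C = 20 → U
  i=15: V-O =  7 → H
  i=16: J-R = 18 → S
  i=17: X-M = 11 → L
  i=18: L-T = 18 → S
  i=19: N-D = 10 → K
  i=20: K-Q = 20 → U
  i=21: K-D =  7 → H
  i=22: U-C = 18 → S
  i=23: B-Q = 11 → L
  i=24: R-Z = 18 → S
  i=25: B-R = 10 → K
  i=26: W-C = 20 → U
  i=27: W-P =  7 → H
  i=28: D-L = 18 → S
  i=29: C-R = 11 → L
  shifts repeat with period 6: SKUHSL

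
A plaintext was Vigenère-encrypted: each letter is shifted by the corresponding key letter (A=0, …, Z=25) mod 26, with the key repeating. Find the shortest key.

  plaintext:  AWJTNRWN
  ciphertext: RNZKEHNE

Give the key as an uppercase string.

RRQ

  i= 0: R-A = 17 → R
  i= 1: N-W = 17 → R
  i= 2: Z-J = 16 → Q
  i= 3: K-T = 17 → R
  i= 4: E-N = 17 → R
  i= 5: H-R = 16 → Q
  i= 6: N-W = 17 → R
  i= 7: E-N = 17 → R
  shifts repeat with period 3: RRQ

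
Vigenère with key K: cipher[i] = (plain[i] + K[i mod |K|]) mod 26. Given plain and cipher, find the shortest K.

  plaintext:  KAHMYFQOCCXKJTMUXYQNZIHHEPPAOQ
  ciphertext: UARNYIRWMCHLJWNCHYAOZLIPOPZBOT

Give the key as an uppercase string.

KAKBADBI

  i= 0: U-K = 10 → K
  i= 1: A-A =  0 → A
  i= 2: R-H = 10 → K
  i= 3: N-M =  1 → B
  i= 4: Y-Y =  0 → A
  i= 5: I-F =  3 → D
  i= 6: R-Q =  1 → B
  i= 7: W-O =  8 → I
  i= 8: M-C = 10 → K
  i= 9: C-C =  0 → A
  i=10: H-X = 10 → K
  i=11: L-K =  1 → B
  i=12: J-J =  0 → A
  i=13: W-T =  3 → D
  i=14: N-M =  1 → B
  i=15: C-U =  8 → I
  i=16: H-X = 10 → K
  i=17: Y-Y =  0 → A
  i=18: A-Q = 10 → K
  i=19: O-N =  1 → B
  i=20: Z-Z =  0 → A
  i=21: L-I =  3 → D
  i=22: I-H =  1 → B
  i=23: P-H =  8 → I
  i=24: O-E = 10 → K
  i=25: P-P =  0 → A
  i=26: Z-P = 10 → K
  i=27: B-A =  1 → B
  i=28: O-O =  0 → A
  i=29: T-Q =  3 → D
  shifts repeat with period 8: KAKBADBI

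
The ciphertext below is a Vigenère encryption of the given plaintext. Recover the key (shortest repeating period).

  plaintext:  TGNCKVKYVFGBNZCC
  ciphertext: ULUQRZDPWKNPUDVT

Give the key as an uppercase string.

  i= 0: U-T =  1 → B
  i= 1: L-G =  5 → F
  i= 2: U-N =  7 → H
  i= 3: Q-C = 14 → O
  i= 4: R-K =  7 → H
  i= 5: Z-V =  4 → E
  i= 6: D-K = 19 → T
  i= 7: P-Y = 17 → R
  i= 8: W-V =  1 → B
  i= 9: K-F =  5 → F
  i=10: N-G =  7 → H
  i=11: P-B = 14 → O
  i=12: U-N =  7 → H
  i=13: D-Z =  4 → E
  i=14: V-C = 19 → T
  i=15: T-C = 17 → R
  shifts repeat with period 8: BFHOHETR

BFHOHETR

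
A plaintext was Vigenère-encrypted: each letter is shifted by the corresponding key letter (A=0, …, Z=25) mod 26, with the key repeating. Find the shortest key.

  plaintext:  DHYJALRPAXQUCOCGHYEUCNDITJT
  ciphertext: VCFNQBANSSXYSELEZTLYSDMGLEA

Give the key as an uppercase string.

SVHEQQJY

  i= 0: V-D = 18 → S
  i= 1: C-H = 21 → V
  i= 2: F-Y =  7 → H
  i= 3: N-J =  4 → E
  i= 4: Q-A = 16 → Q
  i= 5: B-L = 16 → Q
  i= 6: A-R =  9 → J
  i= 7: N-P = 24 → Y
  i= 8: S-A = 18 → S
  i= 9: S-X = 21 → V
  i=10: X-Q =  7 → H
  i=11: Y-U =  4 → E
  i=12: S-C = 16 → Q
  i=13: E-O = 16 → Q
  i=14: L-C =  9 → J
  i=15: E-G = 24 → Y
  i=16: Z-H = 18 → S
  i=17: T-Y = 21 → V
  i=18: L-E =  7 → H
  i=19: Y-U =  4 → E
  i=20: S-C = 16 → Q
  i=21: D-N = 16 → Q
  i=22: M-D =  9 → J
  i=23: G-I = 24 → Y
  i=24: L-T = 18 → S
  i=25: E-J = 21 → V
  i=26: A-T =  7 → H
  shifts repeat with period 8: SVHEQQJY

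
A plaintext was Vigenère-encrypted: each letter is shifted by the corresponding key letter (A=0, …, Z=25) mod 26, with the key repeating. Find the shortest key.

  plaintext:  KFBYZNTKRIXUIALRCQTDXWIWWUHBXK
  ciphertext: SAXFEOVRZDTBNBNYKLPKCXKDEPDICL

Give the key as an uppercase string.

IVWHFBCH

  i= 0: S-K =  8 → I
  i= 1: A-F = 21 → V
  i= 2: X-B = 22 → W
  i= 3: F-Y =  7 → H
  i= 4: E-Z =  5 → F
  i= 5: O-N =  1 → B
  i= 6: V-T =  2 → C
  i= 7: R-K =  7 → H
  i= 8: Z-R =  8 → I
  i= 9: D-I = 21 → V
  i=10: T-X = 22 → W
  i=11: B-U =  7 → H
  i=12: N-I =  5 → F
  i=13: B-A =  1 → B
  i=14: N-L =  2 → C
  i=15: Y-R =  7 → H
  i=16: K-C =  8 → I
  i=17: L-Q = 21 → V
  i=18: P-T = 22 → W
  i=19: K-D =  7 → H
  i=20: C-X =  5 → F
  i=21: X-W =  1 → B
  i=22: K-I =  2 → C
  i=23: D-W =  7 → H
  i=24: E-W =  8 → I
  i=25: P-U = 21 → V
  i=26: D-H = 22 → W
  i=27: I-B =  7 → H
  i=28: C-X =  5 → F
  i=29: L-K =  1 → B
  shifts repeat with period 8: IVWHFBCH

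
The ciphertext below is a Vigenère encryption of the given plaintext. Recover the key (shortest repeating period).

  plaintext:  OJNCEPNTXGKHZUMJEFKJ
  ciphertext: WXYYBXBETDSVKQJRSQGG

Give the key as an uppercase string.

  i= 0: W-O =  8 → I
  i= 1: X-J = 14 → O
  i= 2: Y-N = 11 → L
  i= 3: Y-C = 22 → W
  i= 4: B-E = 23 → X
  i= 5: X-P =  8 → I
  i= 6: B-N = 14 → O
  i= 7: E-T = 11 → L
  i= 8: T-X = 22 → W
  i= 9: D-G = 23 → X
  i=10: S-K =  8 → I
  i=11: V-H = 14 → O
  i=12: K-Z = 11 → L
  i=13: Q-U = 22 → W
  i=14: J-M = 23 → X
  i=15: R-J =  8 → I
  i=16: S-E = 14 → O
  i=17: Q-F = 11 → L
  i=18: G-K = 22 → W
  i=19: G-J = 23 → X
  shifts repeat with period 5: IOLWX

IOLWX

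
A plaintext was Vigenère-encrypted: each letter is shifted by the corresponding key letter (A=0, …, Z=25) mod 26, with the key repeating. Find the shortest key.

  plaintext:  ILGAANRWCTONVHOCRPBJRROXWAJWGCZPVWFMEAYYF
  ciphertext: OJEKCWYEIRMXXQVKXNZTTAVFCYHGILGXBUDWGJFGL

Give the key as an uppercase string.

GYYKCJHI

  i= 0: O-I =  6 → G
  i= 1: J-L = 24 → Y
  i= 2: E-G = 24 → Y
  i= 3: K-A = 10 → K
  i= 4: C-A =  2 → C
  i= 5: W-N =  9 → J
  i= 6: Y-R =  7 → H
  i= 7: E-W =  8 → I
  i= 8: I-C =  6 → G
  i= 9: R-T = 24 → Y
  i=10: M-O = 24 → Y
  i=11: X-N = 10 → K
  i=12: X-V =  2 → C
  i=13: Q-H =  9 → J
  i=14: V-O =  7 → H
  i=15: K-C =  8 → I
  i=16: X-R =  6 → G
  i=17: N-P = 24 → Y
  i=18: Z-B = 24 → Y
  i=19: T-J = 10 → K
  i=20: T-R =  2 → C
  i=21: A-R =  9 → J
  i=22: V-O =  7 → H
  i=23: F-X =  8 → I
  i=24: C-W =  6 → G
  i=25: Y-A = 24 → Y
  i=26: H-J = 24 → Y
  i=27: G-W = 10 → K
  i=28: I-G =  2 → C
  i=29: L-C =  9 → J
  i=30: G-Z =  7 → H
  i=31: X-P =  8 → I
  i=32: B-V =  6 → G
  i=33: U-W = 24 → Y
  i=34: D-F = 24 → Y
  i=35: W-M = 10 → K
  i=36: G-E =  2 → C
  i=37: J-A =  9 → J
  i=38: F-Y =  7 → H
  i=39: G-Y =  8 → I
  i=40: L-F =  6 → G
  shifts repeat with period 8: GYYKCJHI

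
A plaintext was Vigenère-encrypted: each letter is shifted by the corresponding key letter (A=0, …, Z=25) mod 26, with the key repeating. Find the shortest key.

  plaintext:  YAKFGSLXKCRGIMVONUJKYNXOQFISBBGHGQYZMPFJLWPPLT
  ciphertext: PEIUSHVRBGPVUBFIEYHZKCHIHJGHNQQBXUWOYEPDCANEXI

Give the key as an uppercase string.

REYPMPKU

  i= 0: P-Y = 17 → R
  i= 1: E-A =  4 → E
  i= 2: I-K = 24 → Y
  i= 3: U-F = 15 → P
  i= 4: S-G = 12 → M
  i= 5: H-S = 15 → P
  i= 6: V-L = 10 → K
  i= 7: R-X = 20 → U
  i= 8: B-K = 17 → R
  i= 9: G-C =  4 → E
  i=10: P-R = 24 → Y
  i=11: V-G = 15 → P
  i=12: U-I = 12 → M
  i=13: B-M = 15 → P
  i=14: F-V = 10 → K
  i=15: I-O = 20 → U
  i=16: E-N = 17 → R
  i=17: Y-U =  4 → E
  i=18: H-J = 24 → Y
  i=19: Z-K = 15 → P
  i=20: K-Y = 12 → M
  i=21: C-N = 15 → P
  i=22: H-X = 10 → K
  i=23: I-O = 20 → U
  i=24: H-Q = 17 → R
  i=25: J-F =  4 → E
  i=26: G-I = 24 → Y
  i=27: H-S = 15 → P
  i=28: N-B = 12 → M
  i=29: Q-B = 15 → P
  i=30: Q-G = 10 → K
  i=31: B-H = 20 → U
  i=32: X-G = 17 → R
  i=33: U-Q =  4 → E
  i=34: W-Y = 24 → Y
  i=35: O-Z = 15 → P
  i=36: Y-M = 12 → M
  i=37: E-P = 15 → P
  i=38: P-F = 10 → K
  i=39: D-J = 20 → U
  i=40: C-L = 17 → R
  i=41: A-W =  4 → E
  i=42: N-P = 24 → Y
  i=43: E-P = 15 → P
  i=44: X-L = 12 → M
  i=45: I-T = 15 → P
  shifts repeat with period 8: REYPMPKU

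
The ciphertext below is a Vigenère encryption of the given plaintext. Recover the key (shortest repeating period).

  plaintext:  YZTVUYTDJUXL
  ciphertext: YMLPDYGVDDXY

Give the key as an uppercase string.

ANSUJ

  i= 0: Y-Y =  0 → A
  i= 1: M-Z = 13 → N
  i= 2: L-T = 18 → S
  i= 3: P-V = 20 → U
  i= 4: D-U =  9 → J
  i= 5: Y-Y =  0 → A
  i= 6: G-T = 13 → N
  i= 7: V-D = 18 → S
  i= 8: D-J = 20 → U
  i= 9: D-U =  9 → J
  i=10: X-X =  0 → A
  i=11: Y-L = 13 → N
  shifts repeat with period 5: ANSUJ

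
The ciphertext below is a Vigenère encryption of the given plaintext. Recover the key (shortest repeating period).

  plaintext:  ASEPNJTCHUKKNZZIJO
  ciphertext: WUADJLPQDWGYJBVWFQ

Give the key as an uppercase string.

WCWO

  i= 0: W-A = 22 → W
  i= 1: U-S =  2 → C
  i= 2: A-E = 22 → W
  i= 3: D-P = 14 → O
  i= 4: J-N = 22 → W
  i= 5: L-J =  2 → C
  i= 6: P-T = 22 → W
  i= 7: Q-C = 14 → O
  i= 8: D-H = 22 → W
  i= 9: W-U =  2 → C
  i=10: G-K = 22 → W
  i=11: Y-K = 14 → O
  i=12: J-N = 22 → W
  i=13: B-Z =  2 → C
  i=14: V-Z = 22 → W
  i=15: W-I = 14 → O
  i=16: F-J = 22 → W
  i=17: Q-O =  2 → C
  shifts repeat with period 4: WCWO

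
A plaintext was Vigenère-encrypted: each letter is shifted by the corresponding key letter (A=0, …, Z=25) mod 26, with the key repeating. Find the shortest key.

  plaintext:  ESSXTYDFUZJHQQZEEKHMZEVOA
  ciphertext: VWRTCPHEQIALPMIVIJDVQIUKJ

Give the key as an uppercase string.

  i= 0: V-E = 17 → R
  i= 1: W-S =  4 → E
  i= 2: R-S = 25 → Z
  i= 3: T-X = 22 → W
  i= 4: C-T =  9 → J
  i= 5: P-Y = 17 → R
  i= 6: H-D =  4 → E
  i= 7: E-F = 25 → Z
  i= 8: Q-U = 22 → W
  i= 9: I-Z =  9 → J
  i=10: A-J = 17 → R
  i=11: L-H =  4 → E
  i=12: P-Q = 25 → Z
  i=13: M-Q = 22 → W
  i=14: I-Z =  9 → J
  i=15: V-E = 17 → R
  i=16: I-E =  4 → E
  i=17: J-K = 25 → Z
  i=18: D-H = 22 → W
  i=19: V-M =  9 → J
  i=20: Q-Z = 17 → R
  i=21: I-E =  4 → E
  i=22: U-V = 25 → Z
  i=23: K-O = 22 → W
  i=24: J-A =  9 → J
  shifts repeat with period 5: REZWJ

REZWJ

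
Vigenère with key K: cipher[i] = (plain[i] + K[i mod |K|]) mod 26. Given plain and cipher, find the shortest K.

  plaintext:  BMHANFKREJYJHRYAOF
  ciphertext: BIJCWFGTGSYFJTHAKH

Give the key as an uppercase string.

  i= 0: B-B =  0 → A
  i= 1: I-M = 22 → W
  i= 2: J-H =  2 → C
  i= 3: C-A =  2 → C
  i= 4: W-N =  9 → J
  i= 5: F-F =  0 → A
  i= 6: G-K = 22 → W
  i= 7: T-R =  2 → C
  i= 8: G-E =  2 → C
  i= 9: S-J =  9 → J
  i=10: Y-Y =  0 → A
  i=11: F-J = 22 → W
  i=12: J-H =  2 → C
  i=13: T-R =  2 → C
  i=14: H-Y =  9 → J
  i=15: A-A =  0 → A
  i=16: K-O = 22 → W
  i=17: H-F =  2 → C
  shifts repeat with period 5: AWCCJ

AWCCJ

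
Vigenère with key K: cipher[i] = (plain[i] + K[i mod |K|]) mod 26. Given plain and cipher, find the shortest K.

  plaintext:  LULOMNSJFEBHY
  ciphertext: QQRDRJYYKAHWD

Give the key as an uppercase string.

FWGP

  i= 0: Q-L =  5 → F
  i= 1: Q-U = 22 → W
  i= 2: R-L =  6 → G
  i= 3: D-O = 15 → P
  i= 4: R-M =  5 → F
  i= 5: J-N = 22 → W
  i= 6: Y-S =  6 → G
  i= 7: Y-J = 15 → P
  i= 8: K-F =  5 → F
  i= 9: A-E = 22 → W
  i=10: H-B =  6 → G
  i=11: W-H = 15 → P
  i=12: D-Y =  5 → F
  shifts repeat with period 4: FWGP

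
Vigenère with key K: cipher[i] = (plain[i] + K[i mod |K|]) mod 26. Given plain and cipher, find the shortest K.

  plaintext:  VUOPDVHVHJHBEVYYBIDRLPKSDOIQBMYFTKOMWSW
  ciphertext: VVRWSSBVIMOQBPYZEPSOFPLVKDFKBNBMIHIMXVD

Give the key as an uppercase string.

ABDHPXU

  i= 0: V-V =  0 → A
  i= 1: V-U =  1 → B
  i= 2: R-O =  3 → D
  i= 3: W-P =  7 → H
  i= 4: S-D = 15 → P
  i= 5: S-V = 23 → X
  i= 6: B-H = 20 → U
  i= 7: V-V =  0 → A
  i= 8: I-H =  1 → B
  i= 9: M-J =  3 → D
  i=10: O-H =  7 → H
  i=11: Q-B = 15 → P
  i=12: B-E = 23 → X
  i=13: P-V = 20 → U
  i=14: Y-Y =  0 → A
  i=15: Z-Y =  1 → B
  i=16: E-B =  3 → D
  i=17: P-I =  7 → H
  i=18: S-D = 15 → P
  i=19: O-R = 23 → X
  i=20: F-L = 20 → U
  i=21: P-P =  0 → A
  i=22: L-K =  1 → B
  i=23: V-S =  3 → D
  i=24: K-D =  7 → H
  i=25: D-O = 15 → P
  i=26: F-I = 23 → X
  i=27: K-Q = 20 → U
  i=28: B-B =  0 → A
  i=29: N-M =  1 → B
  i=30: B-Y =  3 → D
  i=31: M-F =  7 → H
  i=32: I-T = 15 → P
  i=33: H-K = 23 → X
  i=34: I-O = 20 → U
  i=35: M-M =  0 → A
  i=36: X-W =  1 → B
  i=37: V-S =  3 → D
  i=38: D-W =  7 → H
  shifts repeat with period 7: ABDHPXU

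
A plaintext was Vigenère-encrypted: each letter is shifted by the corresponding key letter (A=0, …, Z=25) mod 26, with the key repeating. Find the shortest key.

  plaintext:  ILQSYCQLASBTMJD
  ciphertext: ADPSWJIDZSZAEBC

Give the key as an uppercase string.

SSZAYH

  i= 0: A-I = 18 → S
  i= 1: D-L = 18 → S
  i= 2: P-Q = 25 → Z
  i= 3: S-S =  0 → A
  i= 4: W-Y = 24 → Y
  i= 5: J-C =  7 → H
  i= 6: I-Q = 18 → S
  i= 7: D-L = 18 → S
  i= 8: Z-A = 25 → Z
  i= 9: S-S =  0 → A
  i=10: Z-B = 24 → Y
  i=11: A-T =  7 → H
  i=12: E-M = 18 → S
  i=13: B-J = 18 → S
  i=14: C-D = 25 → Z
  shifts repeat with period 6: SSZAYH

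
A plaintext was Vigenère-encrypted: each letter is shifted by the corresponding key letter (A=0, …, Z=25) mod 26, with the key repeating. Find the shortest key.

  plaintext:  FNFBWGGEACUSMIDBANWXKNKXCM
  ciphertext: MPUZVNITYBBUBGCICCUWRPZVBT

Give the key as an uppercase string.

HCPYZ

  i= 0: M-F =  7 → H
  i= 1: P-N =  2 → C
  i= 2: U-F = 15 → P
  i= 3: Z-B = 24 → Y
  i= 4: V-W = 25 → Z
  i= 5: N-G =  7 → H
  i= 6: I-G =  2 → C
  i= 7: T-E = 15 → P
  i= 8: Y-A = 24 → Y
  i= 9: B-C = 25 → Z
  i=10: B-U =  7 → H
  i=11: U-S =  2 → C
  i=12: B-M = 15 → P
  i=13: G-I = 24 → Y
  i=14: C-D = 25 → Z
  i=15: I-B =  7 → H
  i=16: C-A =  2 → C
  i=17: C-N = 15 → P
  i=18: U-W = 24 → Y
  i=19: W-X = 25 → Z
  i=20: R-K =  7 → H
  i=21: P-N =  2 → C
  i=22: Z-K = 15 → P
  i=23: V-X = 24 → Y
  i=24: B-C = 25 → Z
  i=25: T-M =  7 → H
  shifts repeat with period 5: HCPYZ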